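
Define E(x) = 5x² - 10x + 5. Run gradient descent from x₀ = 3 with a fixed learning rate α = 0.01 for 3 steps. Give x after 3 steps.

E′(x) = 10x - 10
Step 1: E′(3) = 20; x₁ = 3 − 0.01·20 = 2.8
Step 2: E′(2.8) = 18; x₂ = 2.8 − 0.01·18 = 2.62
Step 3: E′(2.62) = 16.2; x₃ = 2.62 − 0.01·16.2 = 2.458

2.458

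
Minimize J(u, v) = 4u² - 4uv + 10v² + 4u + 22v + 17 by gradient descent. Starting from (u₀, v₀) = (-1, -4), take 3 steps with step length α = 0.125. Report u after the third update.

-4.5625

∇J = (8u - 4v + 4, -4u + 20v + 22)
(u₁, v₁) = (-1, -4) − 0.125·(12, -54) = (-2.5, 2.75)
(u₂, v₂) = (-2.5, 2.75) − 0.125·(-27, 87) = (0.875, -8.125)
(u₃, v₃) = (0.875, -8.125) − 0.125·(43.5, -144) = (-4.5625, 9.875)
u = -4.5625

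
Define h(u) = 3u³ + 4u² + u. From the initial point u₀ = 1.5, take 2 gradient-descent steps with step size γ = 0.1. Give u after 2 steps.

h′(u) = 9u² + 8u + 1
Step 1: h′(1.5) = 33.25; u₁ = 1.5 − 0.1·33.25 = -1.825
Step 2: h′(-1.825) = 16.375625; u₂ = -1.825 − 0.1·16.375625 = -3.4625625

-3.4625625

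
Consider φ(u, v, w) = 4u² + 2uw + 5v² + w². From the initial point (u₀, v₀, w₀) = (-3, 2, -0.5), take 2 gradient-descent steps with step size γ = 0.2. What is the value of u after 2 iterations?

∇φ = (8u + 2w, 10v, 2u + 2w)
(u₁, v₁, w₁) = (-3, 2, -0.5) − 0.2·(-25, 20, -7) = (2, -2, 0.9)
(u₂, v₂, w₂) = (2, -2, 0.9) − 0.2·(17.8, -20, 5.8) = (-1.56, 2, -0.26)
u = -1.56

-1.56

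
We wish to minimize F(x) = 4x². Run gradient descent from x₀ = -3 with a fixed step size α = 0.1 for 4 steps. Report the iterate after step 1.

-0.6

F′(x) = 8x
Step 1: F′(-3) = -24; x₁ = -3 − 0.1·(-24) = -0.6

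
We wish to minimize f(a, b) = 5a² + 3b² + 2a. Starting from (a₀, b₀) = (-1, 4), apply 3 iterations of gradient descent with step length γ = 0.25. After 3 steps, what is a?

∇f = (10a + 2, 6b)
Step 1: at (-1, 4), ∇f = (-8, 24) → (-1, 4) − 0.25·(-8, 24) = (1, -2)
Step 2: at (1, -2), ∇f = (12, -12) → (1, -2) − 0.25·(12, -12) = (-2, 1)
Step 3: at (-2, 1), ∇f = (-18, 6) → (-2, 1) − 0.25·(-18, 6) = (2.5, -0.5)
a = 2.5

2.5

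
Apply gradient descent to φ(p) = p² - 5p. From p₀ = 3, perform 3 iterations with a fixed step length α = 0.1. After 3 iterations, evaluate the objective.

-6.184464

φ′(p) = 2p - 5
Step 1: φ′(3) = 1; p₁ = 3 − 0.1·1 = 2.9
Step 2: φ′(2.9) = 0.8; p₂ = 2.9 − 0.1·0.8 = 2.82
Step 3: φ′(2.82) = 0.64; p₃ = 2.82 − 0.1·0.64 = 2.756
φ(2.756) = -6.184464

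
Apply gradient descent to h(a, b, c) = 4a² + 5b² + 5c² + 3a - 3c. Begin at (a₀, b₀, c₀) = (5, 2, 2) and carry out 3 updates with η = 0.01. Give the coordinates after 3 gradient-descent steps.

∇h = (8a + 3, 10b, 10c - 3)
(a₁, b₁, c₁) = (5, 2, 2) − 0.01·(43, 20, 17) = (4.57, 1.8, 1.83)
(a₂, b₂, c₂) = (4.57, 1.8, 1.83) − 0.01·(39.56, 18, 15.3) = (4.1744, 1.62, 1.677)
(a₃, b₃, c₃) = (4.1744, 1.62, 1.677) − 0.01·(36.3952, 16.2, 13.77) = (3.810448, 1.458, 1.5393)

(3.810448, 1.458, 1.5393)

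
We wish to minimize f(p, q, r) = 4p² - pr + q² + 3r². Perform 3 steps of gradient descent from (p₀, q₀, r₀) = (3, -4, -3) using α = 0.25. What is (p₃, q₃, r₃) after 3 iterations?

(-4.828125, -0.5, 2.109375)

∇f = (8p - r, 2q, -p + 6r)
(p₁, q₁, r₁) = (3, -4, -3) − 0.25·(27, -8, -21) = (-3.75, -2, 2.25)
(p₂, q₂, r₂) = (-3.75, -2, 2.25) − 0.25·(-32.25, -4, 17.25) = (4.3125, -1, -2.0625)
(p₃, q₃, r₃) = (4.3125, -1, -2.0625) − 0.25·(36.5625, -2, -16.6875) = (-4.828125, -0.5, 2.109375)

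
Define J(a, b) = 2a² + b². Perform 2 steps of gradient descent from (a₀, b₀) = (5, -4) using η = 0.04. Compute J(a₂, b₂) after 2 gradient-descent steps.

36.35585536

∇J = (4a, 2b)
(a₁, b₁) = (5, -4) − 0.04·(20, -8) = (4.2, -3.68)
(a₂, b₂) = (4.2, -3.68) − 0.04·(16.8, -7.36) = (3.528, -3.3856)
J(3.528, -3.3856) = 36.35585536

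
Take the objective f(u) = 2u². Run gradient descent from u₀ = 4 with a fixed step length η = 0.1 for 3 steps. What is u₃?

f′(u) = 4u
u₁ = 4 − 0.1·16 = 2.4
u₂ = 2.4 − 0.1·9.6 = 1.44
u₃ = 1.44 − 0.1·5.76 = 0.864

0.864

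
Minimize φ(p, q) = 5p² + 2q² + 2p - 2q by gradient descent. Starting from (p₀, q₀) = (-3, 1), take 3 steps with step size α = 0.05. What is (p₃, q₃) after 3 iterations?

∇φ = (10p + 2, 4q - 2)
Step 1: at (-3, 1), ∇φ = (-28, 2) → (-3, 1) − 0.05·(-28, 2) = (-1.6, 0.9)
Step 2: at (-1.6, 0.9), ∇φ = (-14, 1.6) → (-1.6, 0.9) − 0.05·(-14, 1.6) = (-0.9, 0.82)
Step 3: at (-0.9, 0.82), ∇φ = (-7, 1.28) → (-0.9, 0.82) − 0.05·(-7, 1.28) = (-0.55, 0.756)

(-0.55, 0.756)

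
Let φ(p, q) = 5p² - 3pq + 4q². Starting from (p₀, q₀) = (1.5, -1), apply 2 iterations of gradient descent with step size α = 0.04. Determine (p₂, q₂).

(0.408, -0.2464)

∇φ = (10p - 3q, -3p + 8q)
(p₁, q₁) = (1.5, -1) − 0.04·(18, -12.5) = (0.78, -0.5)
(p₂, q₂) = (0.78, -0.5) − 0.04·(9.3, -6.34) = (0.408, -0.2464)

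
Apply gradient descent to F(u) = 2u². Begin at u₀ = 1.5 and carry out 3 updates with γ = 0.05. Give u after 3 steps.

0.768

F′(u) = 4u
Step 1: F′(1.5) = 6; u₁ = 1.5 − 0.05·6 = 1.2
Step 2: F′(1.2) = 4.8; u₂ = 1.2 − 0.05·4.8 = 0.96
Step 3: F′(0.96) = 3.84; u₃ = 0.96 − 0.05·3.84 = 0.768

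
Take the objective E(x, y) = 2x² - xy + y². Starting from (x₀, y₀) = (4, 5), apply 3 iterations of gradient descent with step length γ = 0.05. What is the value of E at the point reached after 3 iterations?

19.83925803125

∇E = (4x - y, -x + 2y)
Step 1: at (4, 5), ∇E = (11, 6) → (4, 5) − 0.05·(11, 6) = (3.45, 4.7)
Step 2: at (3.45, 4.7), ∇E = (9.1, 5.95) → (3.45, 4.7) − 0.05·(9.1, 5.95) = (2.995, 4.4025)
Step 3: at (2.995, 4.4025), ∇E = (7.5775, 5.81) → (2.995, 4.4025) − 0.05·(7.5775, 5.81) = (2.616125, 4.112)
E(2.616125, 4.112) = 19.83925803125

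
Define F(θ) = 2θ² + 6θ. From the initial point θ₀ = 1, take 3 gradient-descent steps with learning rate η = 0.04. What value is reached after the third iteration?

-0.01824

F′(θ) = 4θ + 6
θ₁ = 1 − 0.04·10 = 0.6
θ₂ = 0.6 − 0.04·8.4 = 0.264
θ₃ = 0.264 − 0.04·7.056 = -0.01824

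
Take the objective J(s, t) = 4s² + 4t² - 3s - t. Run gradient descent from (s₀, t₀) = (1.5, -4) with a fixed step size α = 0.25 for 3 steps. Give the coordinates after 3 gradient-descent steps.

∇J = (8s - 3, 8t - 1)
Step 1: at (1.5, -4), ∇J = (9, -33) → (1.5, -4) − 0.25·(9, -33) = (-0.75, 4.25)
Step 2: at (-0.75, 4.25), ∇J = (-9, 33) → (-0.75, 4.25) − 0.25·(-9, 33) = (1.5, -4)
Step 3: at (1.5, -4), ∇J = (9, -33) → (1.5, -4) − 0.25·(9, -33) = (-0.75, 4.25)

(-0.75, 4.25)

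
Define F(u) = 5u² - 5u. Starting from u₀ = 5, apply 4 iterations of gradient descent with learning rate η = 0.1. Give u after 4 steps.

F′(u) = 10u - 5
Step 1: F′(5) = 45; u₁ = 5 − 0.1·45 = 0.5
Step 2: F′(0.5) = 0; u₂ = 0.5 − 0.1·0 = 0.5
Step 3: F′(0.5) = 0; u₃ = 0.5 − 0.1·0 = 0.5
Step 4: F′(0.5) = 0; u₄ = 0.5 − 0.1·0 = 0.5

0.5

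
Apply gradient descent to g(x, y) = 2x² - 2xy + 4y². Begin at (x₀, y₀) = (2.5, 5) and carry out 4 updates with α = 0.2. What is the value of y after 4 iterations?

∇g = (4x - 2y, -2x + 8y)
(x₁, y₁) = (2.5, 5) − 0.2·(0, 35) = (2.5, -2)
(x₂, y₂) = (2.5, -2) − 0.2·(14, -21) = (-0.3, 2.2)
(x₃, y₃) = (-0.3, 2.2) − 0.2·(-5.6, 18.2) = (0.82, -1.44)
(x₄, y₄) = (0.82, -1.44) − 0.2·(6.16, -13.16) = (-0.412, 1.192)
y = 1.192

1.192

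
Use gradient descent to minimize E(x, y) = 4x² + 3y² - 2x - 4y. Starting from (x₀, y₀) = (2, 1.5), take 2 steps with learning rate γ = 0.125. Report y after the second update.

∇E = (8x - 2, 6y - 4)
(x₁, y₁) = (2, 1.5) − 0.125·(14, 5) = (0.25, 0.875)
(x₂, y₂) = (0.25, 0.875) − 0.125·(0, 1.25) = (0.25, 0.71875)
y = 0.71875

0.71875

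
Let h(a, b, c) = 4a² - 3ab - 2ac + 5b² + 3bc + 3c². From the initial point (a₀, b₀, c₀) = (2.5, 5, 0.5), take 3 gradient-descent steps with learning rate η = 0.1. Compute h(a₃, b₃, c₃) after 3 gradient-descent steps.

∇h = (8a - 3b - 2c, -3a + 10b + 3c, -2a + 3b + 6c)
Step 1: at (2.5, 5, 0.5), ∇h = (4, 44, 13) → (2.5, 5, 0.5) − 0.1·(4, 44, 13) = (2.1, 0.6, -0.8)
Step 2: at (2.1, 0.6, -0.8), ∇h = (16.6, -2.7, -7.2) → (2.1, 0.6, -0.8) − 0.1·(16.6, -2.7, -7.2) = (0.44, 0.87, -0.08)
Step 3: at (0.44, 0.87, -0.08), ∇h = (1.07, 7.14, 1.25) → (0.44, 0.87, -0.08) − 0.1·(1.07, 7.14, 1.25) = (0.333, 0.156, -0.205)
h(0.333, 0.156, -0.205) = 0.576057

0.576057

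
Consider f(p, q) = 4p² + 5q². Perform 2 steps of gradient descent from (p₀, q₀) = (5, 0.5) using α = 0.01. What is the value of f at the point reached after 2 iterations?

∇f = (8p, 10q)
Step 1: at (5, 0.5), ∇f = (40, 5) → (5, 0.5) − 0.01·(40, 5) = (4.6, 0.45)
Step 2: at (4.6, 0.45), ∇f = (36.8, 4.5) → (4.6, 0.45) − 0.01·(36.8, 4.5) = (4.232, 0.405)
f(4.232, 0.405) = 72.459421

72.459421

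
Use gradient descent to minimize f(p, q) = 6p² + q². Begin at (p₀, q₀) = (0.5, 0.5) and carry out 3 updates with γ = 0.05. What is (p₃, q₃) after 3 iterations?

∇f = (12p, 2q)
Step 1: at (0.5, 0.5), ∇f = (6, 1) → (0.5, 0.5) − 0.05·(6, 1) = (0.2, 0.45)
Step 2: at (0.2, 0.45), ∇f = (2.4, 0.9) → (0.2, 0.45) − 0.05·(2.4, 0.9) = (0.08, 0.405)
Step 3: at (0.08, 0.405), ∇f = (0.96, 0.81) → (0.08, 0.405) − 0.05·(0.96, 0.81) = (0.032, 0.3645)

(0.032, 0.3645)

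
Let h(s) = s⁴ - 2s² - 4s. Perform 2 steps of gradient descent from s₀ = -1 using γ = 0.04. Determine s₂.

h′(s) = 4s³ - 4s - 4
Step 1: h′(-1) = -4; s₁ = -1 − 0.04·(-4) = -0.84
Step 2: h′(-0.84) = -3.010816; s₂ = -0.84 − 0.04·(-3.010816) = -0.71956736

-0.71956736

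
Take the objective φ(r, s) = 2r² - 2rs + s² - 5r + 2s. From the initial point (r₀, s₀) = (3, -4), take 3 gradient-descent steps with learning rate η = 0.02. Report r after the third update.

∇φ = (4r - 2s - 5, -2r + 2s + 2)
Step 1: at (3, -4), ∇φ = (15, -12) → (3, -4) − 0.02·(15, -12) = (2.7, -3.76)
Step 2: at (2.7, -3.76), ∇φ = (13.32, -10.92) → (2.7, -3.76) − 0.02·(13.32, -10.92) = (2.4336, -3.5416)
Step 3: at (2.4336, -3.5416), ∇φ = (11.8176, -9.9504) → (2.4336, -3.5416) − 0.02·(11.8176, -9.9504) = (2.197248, -3.342592)
r = 2.197248

2.197248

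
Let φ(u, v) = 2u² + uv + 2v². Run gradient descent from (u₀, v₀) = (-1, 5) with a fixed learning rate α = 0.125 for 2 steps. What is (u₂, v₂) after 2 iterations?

(-0.890625, 1.453125)

∇φ = (4u + v, u + 4v)
(u₁, v₁) = (-1, 5) − 0.125·(1, 19) = (-1.125, 2.625)
(u₂, v₂) = (-1.125, 2.625) − 0.125·(-1.875, 9.375) = (-0.890625, 1.453125)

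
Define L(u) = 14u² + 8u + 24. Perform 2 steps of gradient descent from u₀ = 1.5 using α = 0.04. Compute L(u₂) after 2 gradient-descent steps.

22.8664

L′(u) = 28u + 8
Step 1: L′(1.5) = 50; u₁ = 1.5 − 0.04·50 = -0.5
Step 2: L′(-0.5) = -6; u₂ = -0.5 − 0.04·(-6) = -0.26
L(-0.26) = 22.8664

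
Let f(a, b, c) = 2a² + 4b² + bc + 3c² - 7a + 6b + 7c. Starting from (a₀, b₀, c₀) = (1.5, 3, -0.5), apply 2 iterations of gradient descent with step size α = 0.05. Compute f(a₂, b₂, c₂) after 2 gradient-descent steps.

-5.0909421875

∇f = (4a - 7, 8b + c + 6, b + 6c + 7)
(a₁, b₁, c₁) = (1.5, 3, -0.5) − 0.05·(-1, 29.5, 7) = (1.55, 1.525, -0.85)
(a₂, b₂, c₂) = (1.55, 1.525, -0.85) − 0.05·(-0.8, 17.35, 3.425) = (1.59, 0.6575, -1.02125)
f(1.59, 0.6575, -1.02125) = -5.0909421875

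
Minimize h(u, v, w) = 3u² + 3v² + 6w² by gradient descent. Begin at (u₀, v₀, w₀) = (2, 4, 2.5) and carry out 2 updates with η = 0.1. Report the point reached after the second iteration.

(0.32, 0.64, 0.1)

∇h = (6u, 6v, 12w)
(u₁, v₁, w₁) = (2, 4, 2.5) − 0.1·(12, 24, 30) = (0.8, 1.6, -0.5)
(u₂, v₂, w₂) = (0.8, 1.6, -0.5) − 0.1·(4.8, 9.6, -6) = (0.32, 0.64, 0.1)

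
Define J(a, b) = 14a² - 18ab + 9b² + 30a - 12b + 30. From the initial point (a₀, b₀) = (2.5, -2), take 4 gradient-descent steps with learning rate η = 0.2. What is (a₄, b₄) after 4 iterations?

(9102.5512, -6921.2192)

∇J = (28a - 18b + 30, -18a + 18b - 12)
(a₁, b₁) = (2.5, -2) − 0.2·(136, -93) = (-24.7, 16.6)
(a₂, b₂) = (-24.7, 16.6) − 0.2·(-960.4, 731.4) = (167.38, -129.68)
(a₃, b₃) = (167.38, -129.68) − 0.2·(7050.88, -5359.08) = (-1242.796, 942.136)
(a₄, b₄) = (-1242.796, 942.136) − 0.2·(-51726.736, 39316.776) = (9102.5512, -6921.2192)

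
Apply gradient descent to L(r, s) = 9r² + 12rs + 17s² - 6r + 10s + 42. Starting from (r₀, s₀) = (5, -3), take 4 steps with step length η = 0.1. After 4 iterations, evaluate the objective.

2847.27571456

∇L = (18r + 12s - 6, 12r + 34s + 10)
Step 1: at (5, -3), ∇L = (48, -32) → (5, -3) − 0.1·(48, -32) = (0.2, 0.2)
Step 2: at (0.2, 0.2), ∇L = (0, 19.2) → (0.2, 0.2) − 0.1·(0, 19.2) = (0.2, -1.72)
Step 3: at (0.2, -1.72), ∇L = (-23.04, -46.08) → (0.2, -1.72) − 0.1·(-23.04, -46.08) = (2.504, 2.888)
Step 4: at (2.504, 2.888), ∇L = (73.728, 138.24) → (2.504, 2.888) − 0.1·(73.728, 138.24) = (-4.8688, -10.936)
L(-4.8688, -10.936) = 2847.27571456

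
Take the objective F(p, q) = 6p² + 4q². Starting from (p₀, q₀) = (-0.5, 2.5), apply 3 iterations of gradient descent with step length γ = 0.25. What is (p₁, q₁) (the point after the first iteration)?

(1, -2.5)

∇F = (12p, 8q)
(p₁, q₁) = (-0.5, 2.5) − 0.25·(-6, 20) = (1, -2.5)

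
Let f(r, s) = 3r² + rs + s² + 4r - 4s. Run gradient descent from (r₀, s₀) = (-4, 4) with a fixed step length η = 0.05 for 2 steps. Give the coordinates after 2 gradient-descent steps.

∇f = (6r + s + 4, r + 2s - 4)
Step 1: at (-4, 4), ∇f = (-16, 0) → (-4, 4) − 0.05·(-16, 0) = (-3.2, 4)
Step 2: at (-3.2, 4), ∇f = (-11.2, 0.8) → (-3.2, 4) − 0.05·(-11.2, 0.8) = (-2.64, 3.96)

(-2.64, 3.96)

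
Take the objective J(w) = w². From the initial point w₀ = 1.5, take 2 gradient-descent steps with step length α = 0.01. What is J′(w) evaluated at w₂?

J′(w) = 2w
w₁ = 1.5 − 0.01·3 = 1.47
w₂ = 1.47 − 0.01·2.94 = 1.4406
J′(w) at (1.4406) = 2.8812

2.8812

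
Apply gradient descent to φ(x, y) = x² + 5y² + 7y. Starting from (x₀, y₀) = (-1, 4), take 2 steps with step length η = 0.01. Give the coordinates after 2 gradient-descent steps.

(-0.9604, 3.107)

∇φ = (2x, 10y + 7)
(x₁, y₁) = (-1, 4) − 0.01·(-2, 47) = (-0.98, 3.53)
(x₂, y₂) = (-0.98, 3.53) − 0.01·(-1.96, 42.3) = (-0.9604, 3.107)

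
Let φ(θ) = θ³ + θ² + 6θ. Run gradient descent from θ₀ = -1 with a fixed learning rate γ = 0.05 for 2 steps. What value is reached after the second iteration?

φ′(θ) = 3θ² + 2θ + 6
Step 1: φ′(-1) = 7; θ₁ = -1 − 0.05·7 = -1.35
Step 2: φ′(-1.35) = 8.7675; θ₂ = -1.35 − 0.05·8.7675 = -1.788375

-1.788375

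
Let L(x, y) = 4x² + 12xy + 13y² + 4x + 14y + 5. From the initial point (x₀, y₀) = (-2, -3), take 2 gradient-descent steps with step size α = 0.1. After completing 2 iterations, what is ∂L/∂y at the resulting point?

-432.64

∇L = (8x + 12y + 4, 12x + 26y + 14)
(x₁, y₁) = (-2, -3) − 0.1·(-48, -88) = (2.8, 5.8)
(x₂, y₂) = (2.8, 5.8) − 0.1·(96, 198.4) = (-6.8, -14.04)
∂L/∂y at (-6.8, -14.04) = -432.64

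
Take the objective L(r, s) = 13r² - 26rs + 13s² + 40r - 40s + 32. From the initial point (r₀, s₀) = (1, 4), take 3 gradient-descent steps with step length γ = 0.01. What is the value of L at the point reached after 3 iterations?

∇L = (26r - 26s + 40, -26r + 26s - 40)
Step 1: at (1, 4), ∇L = (-38, 38) → (1, 4) − 0.01·(-38, 38) = (1.38, 3.62)
Step 2: at (1.38, 3.62), ∇L = (-18.24, 18.24) → (1.38, 3.62) − 0.01·(-18.24, 18.24) = (1.5624, 3.4376)
Step 3: at (1.5624, 3.4376), ∇L = (-8.7552, 8.7552) → (1.5624, 3.4376) − 0.01·(-8.7552, 8.7552) = (1.649952, 3.350048)
L(1.649952, 3.350048) = 1.570403319808

1.570403319808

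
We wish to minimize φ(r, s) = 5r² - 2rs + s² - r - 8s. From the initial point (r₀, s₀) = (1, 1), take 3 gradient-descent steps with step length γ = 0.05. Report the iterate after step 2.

∇φ = (10r - 2s - 1, -2r + 2s - 8)
(r₁, s₁) = (1, 1) − 0.05·(7, -8) = (0.65, 1.4)
(r₂, s₂) = (0.65, 1.4) − 0.05·(2.7, -6.5) = (0.515, 1.725)

(0.515, 1.725)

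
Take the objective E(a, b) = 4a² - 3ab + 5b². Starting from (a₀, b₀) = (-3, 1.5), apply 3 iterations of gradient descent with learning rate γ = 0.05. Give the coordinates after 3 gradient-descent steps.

(-0.5529375, -0.178125)

∇E = (8a - 3b, -3a + 10b)
(a₁, b₁) = (-3, 1.5) − 0.05·(-28.5, 24) = (-1.575, 0.3)
(a₂, b₂) = (-1.575, 0.3) − 0.05·(-13.5, 7.725) = (-0.9, -0.08625)
(a₃, b₃) = (-0.9, -0.08625) − 0.05·(-6.94125, 1.8375) = (-0.5529375, -0.178125)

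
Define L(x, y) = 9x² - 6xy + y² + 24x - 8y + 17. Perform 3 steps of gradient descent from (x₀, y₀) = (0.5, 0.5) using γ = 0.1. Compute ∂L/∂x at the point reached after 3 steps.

∇L = (18x - 6y + 24, -6x + 2y - 8)
(x₁, y₁) = (0.5, 0.5) − 0.1·(30, -10) = (-2.5, 1.5)
(x₂, y₂) = (-2.5, 1.5) − 0.1·(-30, 10) = (0.5, 0.5)
(x₃, y₃) = (0.5, 0.5) − 0.1·(30, -10) = (-2.5, 1.5)
∂L/∂x at (-2.5, 1.5) = -30

-30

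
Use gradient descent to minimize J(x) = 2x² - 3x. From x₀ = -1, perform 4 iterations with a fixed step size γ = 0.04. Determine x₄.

J′(x) = 4x - 3
Step 1: J′(-1) = -7; x₁ = -1 − 0.04·(-7) = -0.72
Step 2: J′(-0.72) = -5.88; x₂ = -0.72 − 0.04·(-5.88) = -0.4848
Step 3: J′(-0.4848) = -4.9392; x₃ = -0.4848 − 0.04·(-4.9392) = -0.287232
Step 4: J′(-0.287232) = -4.148928; x₄ = -0.287232 − 0.04·(-4.148928) = -0.12127488

-0.12127488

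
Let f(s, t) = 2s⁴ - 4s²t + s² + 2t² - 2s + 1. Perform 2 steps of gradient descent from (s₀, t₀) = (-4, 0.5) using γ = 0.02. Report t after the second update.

4.597152

∇f = (8s³ - 8st + 2s - 2, -4s² + 4t)
Step 1: at (-4, 0.5), ∇f = (-506, -62) → (-4, 0.5) − 0.02·(-506, -62) = (6.12, 1.74)
Step 2: at (6.12, 1.74), ∇f = (1758.817024, -142.8576) → (6.12, 1.74) − 0.02·(1758.817024, -142.8576) = (-29.05634048, 4.597152)
t = 4.597152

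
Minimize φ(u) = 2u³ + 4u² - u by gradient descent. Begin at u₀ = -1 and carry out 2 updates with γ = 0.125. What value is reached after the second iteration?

φ′(u) = 6u² + 8u - 1
Step 1: φ′(-1) = -3; u₁ = -1 − 0.125·(-3) = -0.625
Step 2: φ′(-0.625) = -3.65625; u₂ = -0.625 − 0.125·(-3.65625) = -0.16796875

-0.16796875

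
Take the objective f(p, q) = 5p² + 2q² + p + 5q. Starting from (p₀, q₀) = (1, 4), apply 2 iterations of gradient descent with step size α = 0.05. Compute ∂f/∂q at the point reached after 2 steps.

13.44

∇f = (10p + 1, 4q + 5)
(p₁, q₁) = (1, 4) − 0.05·(11, 21) = (0.45, 2.95)
(p₂, q₂) = (0.45, 2.95) − 0.05·(5.5, 16.8) = (0.175, 2.11)
∂f/∂q at (0.175, 2.11) = 13.44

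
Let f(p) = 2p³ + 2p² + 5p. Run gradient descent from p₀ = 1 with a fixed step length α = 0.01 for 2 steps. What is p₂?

0.72265

f′(p) = 6p² + 4p + 5
Step 1: f′(1) = 15; p₁ = 1 − 0.01·15 = 0.85
Step 2: f′(0.85) = 12.735; p₂ = 0.85 − 0.01·12.735 = 0.72265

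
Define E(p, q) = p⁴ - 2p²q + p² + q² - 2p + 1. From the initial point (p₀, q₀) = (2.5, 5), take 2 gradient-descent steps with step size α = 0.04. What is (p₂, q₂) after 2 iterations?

∇E = (4p³ - 4pq + 2p - 2, -2p² + 2q)
(p₁, q₁) = (2.5, 5) − 0.04·(15.5, -2.5) = (1.88, 5.1)
(p₂, q₂) = (1.88, 5.1) − 0.04·(-10.013312, 3.1312) = (2.28053248, 4.974752)

(2.28053248, 4.974752)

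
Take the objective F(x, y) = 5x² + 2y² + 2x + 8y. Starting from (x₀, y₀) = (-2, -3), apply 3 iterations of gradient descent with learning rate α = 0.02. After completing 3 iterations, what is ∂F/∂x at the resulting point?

∇F = (10x + 2, 4y + 8)
(x₁, y₁) = (-2, -3) − 0.02·(-18, -4) = (-1.64, -2.92)
(x₂, y₂) = (-1.64, -2.92) − 0.02·(-14.4, -3.68) = (-1.352, -2.8464)
(x₃, y₃) = (-1.352, -2.8464) − 0.02·(-11.52, -3.3856) = (-1.1216, -2.778688)
∂F/∂x at (-1.1216, -2.778688) = -9.216

-9.216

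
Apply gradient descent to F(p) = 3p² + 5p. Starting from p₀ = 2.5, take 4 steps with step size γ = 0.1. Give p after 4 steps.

F′(p) = 6p + 5
Step 1: F′(2.5) = 20; p₁ = 2.5 − 0.1·20 = 0.5
Step 2: F′(0.5) = 8; p₂ = 0.5 − 0.1·8 = -0.3
Step 3: F′(-0.3) = 3.2; p₃ = -0.3 − 0.1·3.2 = -0.62
Step 4: F′(-0.62) = 1.28; p₄ = -0.62 − 0.1·1.28 = -0.748

-0.748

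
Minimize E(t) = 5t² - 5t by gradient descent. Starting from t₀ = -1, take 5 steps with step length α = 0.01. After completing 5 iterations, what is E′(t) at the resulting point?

-8.85735

E′(t) = 10t - 5
Step 1: E′(-1) = -15; t₁ = -1 − 0.01·(-15) = -0.85
Step 2: E′(-0.85) = -13.5; t₂ = -0.85 − 0.01·(-13.5) = -0.715
Step 3: E′(-0.715) = -12.15; t₃ = -0.715 − 0.01·(-12.15) = -0.5935
Step 4: E′(-0.5935) = -10.935; t₄ = -0.5935 − 0.01·(-10.935) = -0.48415
Step 5: E′(-0.48415) = -9.8415; t₅ = -0.48415 − 0.01·(-9.8415) = -0.385735
E′(t) at (-0.385735) = -8.85735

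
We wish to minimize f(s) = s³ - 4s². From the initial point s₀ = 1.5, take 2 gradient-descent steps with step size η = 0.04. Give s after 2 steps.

1.906308

f′(s) = 3s² - 8s
s₁ = 1.5 − 0.04·(-5.25) = 1.71
s₂ = 1.71 − 0.04·(-4.9077) = 1.906308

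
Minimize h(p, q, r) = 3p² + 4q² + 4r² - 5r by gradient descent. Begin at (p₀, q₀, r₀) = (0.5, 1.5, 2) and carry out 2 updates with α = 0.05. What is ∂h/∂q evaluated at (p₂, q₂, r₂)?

∇h = (6p, 8q, 8r - 5)
(p₁, q₁, r₁) = (0.5, 1.5, 2) − 0.05·(3, 12, 11) = (0.35, 0.9, 1.45)
(p₂, q₂, r₂) = (0.35, 0.9, 1.45) − 0.05·(2.1, 7.2, 6.6) = (0.245, 0.54, 1.12)
∂h/∂q at (0.245, 0.54, 1.12) = 4.32

4.32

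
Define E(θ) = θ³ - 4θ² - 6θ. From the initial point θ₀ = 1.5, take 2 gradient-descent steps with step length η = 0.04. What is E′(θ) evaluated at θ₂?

E′(θ) = 3θ² - 8θ - 6
Step 1: E′(1.5) = -11.25; θ₁ = 1.5 − 0.04·(-11.25) = 1.95
Step 2: E′(1.95) = -10.1925; θ₂ = 1.95 − 0.04·(-10.1925) = 2.3577
E′(θ) at (2.3577) = -8.18535213

-8.18535213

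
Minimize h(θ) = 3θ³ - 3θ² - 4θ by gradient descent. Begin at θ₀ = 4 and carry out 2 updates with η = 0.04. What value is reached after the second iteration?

h′(θ) = 9θ² - 6θ - 4
Step 1: h′(4) = 116; θ₁ = 4 − 0.04·116 = -0.64
Step 2: h′(-0.64) = 3.5264; θ₂ = -0.64 − 0.04·3.5264 = -0.781056

-0.781056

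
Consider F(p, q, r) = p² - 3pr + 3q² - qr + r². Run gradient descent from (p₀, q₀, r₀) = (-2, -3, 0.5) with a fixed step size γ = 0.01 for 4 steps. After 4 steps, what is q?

-2.3295264

∇F = (2p - 3r, 6q - r, -3p - q + 2r)
(p₁, q₁, r₁) = (-2, -3, 0.5) − 0.01·(-5.5, -18.5, 10) = (-1.945, -2.815, 0.4)
(p₂, q₂, r₂) = (-1.945, -2.815, 0.4) − 0.01·(-5.09, -17.29, 9.45) = (-1.8941, -2.6421, 0.3055)
(p₃, q₃, r₃) = (-1.8941, -2.6421, 0.3055) − 0.01·(-4.7047, -16.1581, 8.9354) = (-1.847053, -2.480519, 0.216146)
(p₄, q₄, r₄) = (-1.847053, -2.480519, 0.216146) − 0.01·(-4.342544, -15.09926, 8.45397) = (-1.80362756, -2.3295264, 0.1316063)
q = -2.3295264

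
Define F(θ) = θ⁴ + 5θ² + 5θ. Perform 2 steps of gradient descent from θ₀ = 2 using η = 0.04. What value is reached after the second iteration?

F′(θ) = 4θ³ + 10θ + 5
Step 1: F′(2) = 57; θ₁ = 2 − 0.04·57 = -0.28
Step 2: F′(-0.28) = 2.112192; θ₂ = -0.28 − 0.04·2.112192 = -0.36448768

-0.36448768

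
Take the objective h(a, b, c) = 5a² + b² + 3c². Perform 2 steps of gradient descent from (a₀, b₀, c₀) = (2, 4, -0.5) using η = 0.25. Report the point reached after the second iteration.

∇h = (10a, 2b, 6c)
Step 1: at (2, 4, -0.5), ∇h = (20, 8, -3) → (2, 4, -0.5) − 0.25·(20, 8, -3) = (-3, 2, 0.25)
Step 2: at (-3, 2, 0.25), ∇h = (-30, 4, 1.5) → (-3, 2, 0.25) − 0.25·(-30, 4, 1.5) = (4.5, 1, -0.125)

(4.5, 1, -0.125)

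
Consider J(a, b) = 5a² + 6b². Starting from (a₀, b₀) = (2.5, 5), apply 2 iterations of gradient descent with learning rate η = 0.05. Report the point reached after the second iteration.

∇J = (10a, 12b)
(a₁, b₁) = (2.5, 5) − 0.05·(25, 60) = (1.25, 2)
(a₂, b₂) = (1.25, 2) − 0.05·(12.5, 24) = (0.625, 0.8)

(0.625, 0.8)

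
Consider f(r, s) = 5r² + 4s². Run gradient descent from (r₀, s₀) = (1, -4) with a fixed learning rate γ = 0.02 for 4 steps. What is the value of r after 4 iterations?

0.4096

∇f = (10r, 8s)
(r₁, s₁) = (1, -4) − 0.02·(10, -32) = (0.8, -3.36)
(r₂, s₂) = (0.8, -3.36) − 0.02·(8, -26.88) = (0.64, -2.8224)
(r₃, s₃) = (0.64, -2.8224) − 0.02·(6.4, -22.5792) = (0.512, -2.370816)
(r₄, s₄) = (0.512, -2.370816) − 0.02·(5.12, -18.966528) = (0.4096, -1.99148544)
r = 0.4096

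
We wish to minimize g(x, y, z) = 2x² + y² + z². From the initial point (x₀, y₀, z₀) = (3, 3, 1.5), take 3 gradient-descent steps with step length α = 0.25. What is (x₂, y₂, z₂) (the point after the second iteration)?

(0, 0.75, 0.375)

∇g = (4x, 2y, 2z)
Step 1: at (3, 3, 1.5), ∇g = (12, 6, 3) → (3, 3, 1.5) − 0.25·(12, 6, 3) = (0, 1.5, 0.75)
Step 2: at (0, 1.5, 0.75), ∇g = (0, 3, 1.5) → (0, 1.5, 0.75) − 0.25·(0, 3, 1.5) = (0, 0.75, 0.375)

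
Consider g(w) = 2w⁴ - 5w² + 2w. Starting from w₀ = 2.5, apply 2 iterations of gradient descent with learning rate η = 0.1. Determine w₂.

g′(w) = 8w³ - 10w + 2
Step 1: g′(2.5) = 102; w₁ = 2.5 − 0.1·102 = -7.7
Step 2: g′(-7.7) = -3573.264; w₂ = -7.7 − 0.1·(-3573.264) = 349.6264

349.6264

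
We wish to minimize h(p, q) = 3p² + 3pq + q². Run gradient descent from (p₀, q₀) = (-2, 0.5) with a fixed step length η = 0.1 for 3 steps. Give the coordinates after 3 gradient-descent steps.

∇h = (6p + 3q, 3p + 2q)
(p₁, q₁) = (-2, 0.5) − 0.1·(-10.5, -5) = (-0.95, 1)
(p₂, q₂) = (-0.95, 1) − 0.1·(-2.7, -0.85) = (-0.68, 1.085)
(p₃, q₃) = (-0.68, 1.085) − 0.1·(-0.825, 0.13) = (-0.5975, 1.072)

(-0.5975, 1.072)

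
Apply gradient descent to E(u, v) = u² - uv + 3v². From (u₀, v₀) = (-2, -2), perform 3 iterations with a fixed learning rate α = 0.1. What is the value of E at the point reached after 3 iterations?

∇E = (2u - v, -u + 6v)
Step 1: at (-2, -2), ∇E = (-2, -10) → (-2, -2) − 0.1·(-2, -10) = (-1.8, -1)
Step 2: at (-1.8, -1), ∇E = (-2.6, -4.2) → (-1.8, -1) − 0.1·(-2.6, -4.2) = (-1.54, -0.58)
Step 3: at (-1.54, -0.58), ∇E = (-2.5, -1.94) → (-1.54, -0.58) − 0.1·(-2.5, -1.94) = (-1.29, -0.386)
E(-1.29, -0.386) = 1.613148

1.613148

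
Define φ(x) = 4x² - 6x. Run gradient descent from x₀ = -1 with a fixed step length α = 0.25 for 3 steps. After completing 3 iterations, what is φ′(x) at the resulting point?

14

φ′(x) = 8x - 6
x₁ = -1 − 0.25·(-14) = 2.5
x₂ = 2.5 − 0.25·14 = -1
x₃ = -1 − 0.25·(-14) = 2.5
φ′(x) at (2.5) = 14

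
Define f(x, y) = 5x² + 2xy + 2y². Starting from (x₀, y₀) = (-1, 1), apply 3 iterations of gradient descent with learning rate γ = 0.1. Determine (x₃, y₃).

(-0.104, 0.344)

∇f = (10x + 2y, 2x + 4y)
Step 1: at (-1, 1), ∇f = (-8, 2) → (-1, 1) − 0.1·(-8, 2) = (-0.2, 0.8)
Step 2: at (-0.2, 0.8), ∇f = (-0.4, 2.8) → (-0.2, 0.8) − 0.1·(-0.4, 2.8) = (-0.16, 0.52)
Step 3: at (-0.16, 0.52), ∇f = (-0.56, 1.76) → (-0.16, 0.52) − 0.1·(-0.56, 1.76) = (-0.104, 0.344)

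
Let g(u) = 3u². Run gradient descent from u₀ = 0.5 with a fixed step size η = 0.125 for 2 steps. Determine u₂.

g′(u) = 6u
Step 1: g′(0.5) = 3; u₁ = 0.5 − 0.125·3 = 0.125
Step 2: g′(0.125) = 0.75; u₂ = 0.125 − 0.125·0.75 = 0.03125

0.03125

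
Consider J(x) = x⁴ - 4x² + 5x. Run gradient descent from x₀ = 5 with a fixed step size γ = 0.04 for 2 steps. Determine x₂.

J′(x) = 4x³ - 8x + 5
x₁ = 5 − 0.04·465 = -13.6
x₂ = -13.6 − 0.04·(-9948.024) = 384.32096

384.32096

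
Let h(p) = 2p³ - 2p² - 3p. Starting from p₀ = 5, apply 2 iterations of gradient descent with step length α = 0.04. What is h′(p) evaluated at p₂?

h′(p) = 6p² - 4p - 3
p₁ = 5 − 0.04·127 = -0.08
p₂ = -0.08 − 0.04·(-2.6416) = 0.025664
h′(p) at (0.025664) = -3.098704154624

-3.098704154624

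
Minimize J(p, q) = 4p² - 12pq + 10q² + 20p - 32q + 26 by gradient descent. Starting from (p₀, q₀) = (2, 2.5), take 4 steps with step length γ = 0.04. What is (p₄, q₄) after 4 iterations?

(1.58546432, 2.59787392)

∇J = (8p - 12q + 20, -12p + 20q - 32)
Step 1: at (2, 2.5), ∇J = (6, -6) → (2, 2.5) − 0.04·(6, -6) = (1.76, 2.74)
Step 2: at (1.76, 2.74), ∇J = (1.2, 1.68) → (1.76, 2.74) − 0.04·(1.2, 1.68) = (1.712, 2.6728)
Step 3: at (1.712, 2.6728), ∇J = (1.6224, 0.912) → (1.712, 2.6728) − 0.04·(1.6224, 0.912) = (1.647104, 2.63632)
Step 4: at (1.647104, 2.63632), ∇J = (1.540992, 0.961152) → (1.647104, 2.63632) − 0.04·(1.540992, 0.961152) = (1.58546432, 2.59787392)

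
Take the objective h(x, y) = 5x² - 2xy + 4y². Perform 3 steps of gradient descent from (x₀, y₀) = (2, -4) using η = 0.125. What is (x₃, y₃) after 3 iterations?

∇h = (10x - 2y, -2x + 8y)
(x₁, y₁) = (2, -4) − 0.125·(28, -36) = (-1.5, 0.5)
(x₂, y₂) = (-1.5, 0.5) − 0.125·(-16, 7) = (0.5, -0.375)
(x₃, y₃) = (0.5, -0.375) − 0.125·(5.75, -4) = (-0.21875, 0.125)

(-0.21875, 0.125)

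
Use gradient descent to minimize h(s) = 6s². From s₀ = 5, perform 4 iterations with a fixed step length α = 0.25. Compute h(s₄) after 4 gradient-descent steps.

38400

h′(s) = 12s
s₁ = 5 − 0.25·60 = -10
s₂ = -10 − 0.25·(-120) = 20
s₃ = 20 − 0.25·240 = -40
s₄ = -40 − 0.25·(-480) = 80
h(80) = 38400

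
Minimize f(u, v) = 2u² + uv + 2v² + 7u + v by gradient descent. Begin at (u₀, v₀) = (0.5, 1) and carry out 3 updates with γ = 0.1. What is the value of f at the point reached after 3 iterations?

-5.813772

∇f = (4u + v + 7, u + 4v + 1)
(u₁, v₁) = (0.5, 1) − 0.1·(10, 5.5) = (-0.5, 0.45)
(u₂, v₂) = (-0.5, 0.45) − 0.1·(5.45, 2.3) = (-1.045, 0.22)
(u₃, v₃) = (-1.045, 0.22) − 0.1·(3.04, 0.835) = (-1.349, 0.1365)
f(-1.349, 0.1365) = -5.813772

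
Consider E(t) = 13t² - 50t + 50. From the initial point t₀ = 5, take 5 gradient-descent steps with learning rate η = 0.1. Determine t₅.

-30.3408

E′(t) = 26t - 50
t₁ = 5 − 0.1·80 = -3
t₂ = -3 − 0.1·(-128) = 9.8
t₃ = 9.8 − 0.1·204.8 = -10.68
t₄ = -10.68 − 0.1·(-327.68) = 22.088
t₅ = 22.088 − 0.1·524.288 = -30.3408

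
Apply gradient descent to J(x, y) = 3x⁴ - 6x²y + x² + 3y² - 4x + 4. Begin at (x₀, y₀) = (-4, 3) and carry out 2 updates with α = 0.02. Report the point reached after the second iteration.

∇J = (12x³ - 12xy + 2x - 4, -6x² + 6y)
(x₁, y₁) = (-4, 3) − 0.02·(-636, -78) = (8.72, 4.56)
(x₂, y₂) = (8.72, 4.56) − 0.02·(7492.939776, -428.8704) = (-141.13879552, 13.137408)

(-141.13879552, 13.137408)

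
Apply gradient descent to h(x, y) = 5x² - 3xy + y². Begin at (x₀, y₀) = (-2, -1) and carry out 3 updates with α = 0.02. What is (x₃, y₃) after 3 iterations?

∇h = (10x - 3y, -3x + 2y)
Step 1: at (-2, -1), ∇h = (-17, 4) → (-2, -1) − 0.02·(-17, 4) = (-1.66, -1.08)
Step 2: at (-1.66, -1.08), ∇h = (-13.36, 2.82) → (-1.66, -1.08) − 0.02·(-13.36, 2.82) = (-1.3928, -1.1364)
Step 3: at (-1.3928, -1.1364), ∇h = (-10.5188, 1.9056) → (-1.3928, -1.1364) − 0.02·(-10.5188, 1.9056) = (-1.182424, -1.174512)

(-1.182424, -1.174512)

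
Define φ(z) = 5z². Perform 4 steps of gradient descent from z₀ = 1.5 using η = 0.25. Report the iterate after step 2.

3.375

φ′(z) = 10z
z₁ = 1.5 − 0.25·15 = -2.25
z₂ = -2.25 − 0.25·(-22.5) = 3.375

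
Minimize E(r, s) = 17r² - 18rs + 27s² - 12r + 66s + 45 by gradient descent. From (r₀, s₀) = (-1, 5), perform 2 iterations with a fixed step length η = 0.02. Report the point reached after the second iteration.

(0.0416, -0.5344)

∇E = (34r - 18s - 12, -18r + 54s + 66)
(r₁, s₁) = (-1, 5) − 0.02·(-136, 354) = (1.72, -2.08)
(r₂, s₂) = (1.72, -2.08) − 0.02·(83.92, -77.28) = (0.0416, -0.5344)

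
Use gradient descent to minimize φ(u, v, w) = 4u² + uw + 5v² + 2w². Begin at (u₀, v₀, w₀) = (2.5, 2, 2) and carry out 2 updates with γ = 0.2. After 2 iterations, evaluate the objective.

26.0592

∇φ = (8u + w, 10v, u + 4w)
(u₁, v₁, w₁) = (2.5, 2, 2) − 0.2·(22, 20, 10.5) = (-1.9, -2, -0.1)
(u₂, v₂, w₂) = (-1.9, -2, -0.1) − 0.2·(-15.3, -20, -2.3) = (1.16, 2, 0.36)
φ(1.16, 2, 0.36) = 26.0592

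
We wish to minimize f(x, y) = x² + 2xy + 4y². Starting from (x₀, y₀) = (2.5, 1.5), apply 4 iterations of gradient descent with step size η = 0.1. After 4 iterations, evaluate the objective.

∇f = (2x + 2y, 2x + 8y)
Step 1: at (2.5, 1.5), ∇f = (8, 17) → (2.5, 1.5) − 0.1·(8, 17) = (1.7, -0.2)
Step 2: at (1.7, -0.2), ∇f = (3, 1.8) → (1.7, -0.2) − 0.1·(3, 1.8) = (1.4, -0.38)
Step 3: at (1.4, -0.38), ∇f = (2.04, -0.24) → (1.4, -0.38) − 0.1·(2.04, -0.24) = (1.196, -0.356)
Step 4: at (1.196, -0.356), ∇f = (1.68, -0.456) → (1.196, -0.356) − 0.1·(1.68, -0.456) = (1.028, -0.3104)
f(1.028, -0.3104) = 0.80399424

0.80399424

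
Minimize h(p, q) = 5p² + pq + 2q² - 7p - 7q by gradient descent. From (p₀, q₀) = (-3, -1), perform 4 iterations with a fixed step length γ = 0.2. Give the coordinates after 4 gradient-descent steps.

(-3.848, 0.8976)

∇h = (10p + q - 7, p + 4q - 7)
(p₁, q₁) = (-3, -1) − 0.2·(-38, -14) = (4.6, 1.8)
(p₂, q₂) = (4.6, 1.8) − 0.2·(40.8, 4.8) = (-3.56, 0.84)
(p₃, q₃) = (-3.56, 0.84) − 0.2·(-41.76, -7.2) = (4.792, 2.28)
(p₄, q₄) = (4.792, 2.28) − 0.2·(43.2, 6.912) = (-3.848, 0.8976)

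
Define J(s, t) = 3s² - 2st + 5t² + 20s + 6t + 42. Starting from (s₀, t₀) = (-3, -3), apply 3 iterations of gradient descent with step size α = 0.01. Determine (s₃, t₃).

(-3.215696, -2.516672)

∇J = (6s - 2t + 20, -2s + 10t + 6)
Step 1: at (-3, -3), ∇J = (8, -18) → (-3, -3) − 0.01·(8, -18) = (-3.08, -2.82)
Step 2: at (-3.08, -2.82), ∇J = (7.16, -16.04) → (-3.08, -2.82) − 0.01·(7.16, -16.04) = (-3.1516, -2.6596)
Step 3: at (-3.1516, -2.6596), ∇J = (6.4096, -14.2928) → (-3.1516, -2.6596) − 0.01·(6.4096, -14.2928) = (-3.215696, -2.516672)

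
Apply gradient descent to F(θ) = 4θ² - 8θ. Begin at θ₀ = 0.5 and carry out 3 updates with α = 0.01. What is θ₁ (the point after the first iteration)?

0.54

F′(θ) = 8θ - 8
θ₁ = 0.5 − 0.01·(-4) = 0.54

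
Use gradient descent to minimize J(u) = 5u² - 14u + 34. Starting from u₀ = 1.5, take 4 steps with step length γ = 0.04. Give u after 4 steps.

J′(u) = 10u - 14
Step 1: J′(1.5) = 1; u₁ = 1.5 − 0.04·1 = 1.46
Step 2: J′(1.46) = 0.6; u₂ = 1.46 − 0.04·0.6 = 1.436
Step 3: J′(1.436) = 0.36; u₃ = 1.436 − 0.04·0.36 = 1.4216
Step 4: J′(1.4216) = 0.216; u₄ = 1.4216 − 0.04·0.216 = 1.41296

1.41296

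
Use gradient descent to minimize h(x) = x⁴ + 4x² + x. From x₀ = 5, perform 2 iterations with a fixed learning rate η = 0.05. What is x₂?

2130.873025

h′(x) = 4x³ + 8x + 1
x₁ = 5 − 0.05·541 = -22.05
x₂ = -22.05 − 0.05·(-43058.4605) = 2130.873025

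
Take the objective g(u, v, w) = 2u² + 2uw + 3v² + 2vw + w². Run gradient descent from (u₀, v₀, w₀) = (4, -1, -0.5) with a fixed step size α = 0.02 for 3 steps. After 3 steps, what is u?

∇g = (4u + 2w, 6v + 2w, 2u + 2v + 2w)
(u₁, v₁, w₁) = (4, -1, -0.5) − 0.02·(15, -7, 5) = (3.7, -0.86, -0.6)
(u₂, v₂, w₂) = (3.7, -0.86, -0.6) − 0.02·(13.6, -6.36, 4.48) = (3.428, -0.7328, -0.6896)
(u₃, v₃, w₃) = (3.428, -0.7328, -0.6896) − 0.02·(12.3328, -5.776, 4.0112) = (3.181344, -0.61728, -0.769824)
u = 3.181344

3.181344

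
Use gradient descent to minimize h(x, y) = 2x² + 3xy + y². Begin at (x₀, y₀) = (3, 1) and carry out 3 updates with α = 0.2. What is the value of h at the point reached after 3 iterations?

-0.082944

∇h = (4x + 3y, 3x + 2y)
(x₁, y₁) = (3, 1) − 0.2·(15, 11) = (0, -1.2)
(x₂, y₂) = (0, -1.2) − 0.2·(-3.6, -2.4) = (0.72, -0.72)
(x₃, y₃) = (0.72, -0.72) − 0.2·(0.72, 0.72) = (0.576, -0.864)
h(0.576, -0.864) = -0.082944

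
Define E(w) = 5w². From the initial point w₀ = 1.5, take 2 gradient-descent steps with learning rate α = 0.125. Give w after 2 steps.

0.09375

E′(w) = 10w
w₁ = 1.5 − 0.125·15 = -0.375
w₂ = -0.375 − 0.125·(-3.75) = 0.09375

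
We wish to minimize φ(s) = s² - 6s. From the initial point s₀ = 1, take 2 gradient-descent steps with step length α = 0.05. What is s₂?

1.38

φ′(s) = 2s - 6
s₁ = 1 − 0.05·(-4) = 1.2
s₂ = 1.2 − 0.05·(-3.6) = 1.38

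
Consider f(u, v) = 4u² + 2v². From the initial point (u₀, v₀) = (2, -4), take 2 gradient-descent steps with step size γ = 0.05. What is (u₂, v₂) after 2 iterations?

∇f = (8u, 4v)
Step 1: at (2, -4), ∇f = (16, -16) → (2, -4) − 0.05·(16, -16) = (1.2, -3.2)
Step 2: at (1.2, -3.2), ∇f = (9.6, -12.8) → (1.2, -3.2) − 0.05·(9.6, -12.8) = (0.72, -2.56)

(0.72, -2.56)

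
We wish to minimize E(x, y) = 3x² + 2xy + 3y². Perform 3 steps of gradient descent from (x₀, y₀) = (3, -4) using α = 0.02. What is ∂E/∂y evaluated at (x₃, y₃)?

∇E = (6x + 2y, 2x + 6y)
(x₁, y₁) = (3, -4) − 0.02·(10, -18) = (2.8, -3.64)
(x₂, y₂) = (2.8, -3.64) − 0.02·(9.52, -16.24) = (2.6096, -3.3152)
(x₃, y₃) = (2.6096, -3.3152) − 0.02·(9.0272, -14.672) = (2.429056, -3.02176)
∂E/∂y at (2.429056, -3.02176) = -13.272448

-13.272448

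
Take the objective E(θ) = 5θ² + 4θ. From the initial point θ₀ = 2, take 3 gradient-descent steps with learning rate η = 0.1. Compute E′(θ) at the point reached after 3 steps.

E′(θ) = 10θ + 4
Step 1: E′(2) = 24; θ₁ = 2 − 0.1·24 = -0.4
Step 2: E′(-0.4) = 0; θ₂ = -0.4 − 0.1·0 = -0.4
Step 3: E′(-0.4) = 0; θ₃ = -0.4 − 0.1·0 = -0.4
E′(θ) at (-0.4) = 0

0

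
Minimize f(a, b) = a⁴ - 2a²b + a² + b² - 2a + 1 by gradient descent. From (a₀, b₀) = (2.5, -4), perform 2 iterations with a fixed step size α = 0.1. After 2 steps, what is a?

208.70305

∇f = (4a³ - 4ab + 2a - 2, -2a² + 2b)
(a₁, b₁) = (2.5, -4) − 0.1·(105.5, -20.5) = (-8.05, -1.95)
(a₂, b₂) = (-8.05, -1.95) − 0.1·(-2167.5305, -133.505) = (208.70305, 11.4005)
a = 208.70305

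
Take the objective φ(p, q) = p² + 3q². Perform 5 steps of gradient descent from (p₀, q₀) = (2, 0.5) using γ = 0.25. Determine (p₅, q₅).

(0.0625, -0.015625)

∇φ = (2p, 6q)
Step 1: at (2, 0.5), ∇φ = (4, 3) → (2, 0.5) − 0.25·(4, 3) = (1, -0.25)
Step 2: at (1, -0.25), ∇φ = (2, -1.5) → (1, -0.25) − 0.25·(2, -1.5) = (0.5, 0.125)
Step 3: at (0.5, 0.125), ∇φ = (1, 0.75) → (0.5, 0.125) − 0.25·(1, 0.75) = (0.25, -0.0625)
Step 4: at (0.25, -0.0625), ∇φ = (0.5, -0.375) → (0.25, -0.0625) − 0.25·(0.5, -0.375) = (0.125, 0.03125)
Step 5: at (0.125, 0.03125), ∇φ = (0.25, 0.1875) → (0.125, 0.03125) − 0.25·(0.25, 0.1875) = (0.0625, -0.015625)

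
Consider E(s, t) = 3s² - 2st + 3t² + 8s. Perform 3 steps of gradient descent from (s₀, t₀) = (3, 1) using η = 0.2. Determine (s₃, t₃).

(-1.8, -0.152)

∇E = (6s - 2t + 8, -2s + 6t)
(s₁, t₁) = (3, 1) − 0.2·(24, 0) = (-1.8, 1)
(s₂, t₂) = (-1.8, 1) − 0.2·(-4.8, 9.6) = (-0.84, -0.92)
(s₃, t₃) = (-0.84, -0.92) − 0.2·(4.8, -3.84) = (-1.8, -0.152)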